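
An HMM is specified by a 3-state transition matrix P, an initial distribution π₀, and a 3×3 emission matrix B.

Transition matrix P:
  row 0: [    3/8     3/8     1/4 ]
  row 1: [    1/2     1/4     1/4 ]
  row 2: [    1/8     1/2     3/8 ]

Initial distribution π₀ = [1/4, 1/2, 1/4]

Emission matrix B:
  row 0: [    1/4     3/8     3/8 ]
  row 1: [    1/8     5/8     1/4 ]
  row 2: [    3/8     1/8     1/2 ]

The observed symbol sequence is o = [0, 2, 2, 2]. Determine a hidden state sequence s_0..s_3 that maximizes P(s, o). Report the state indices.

path = [2, 2, 2, 2]

t=0: δ = [6.250e-02, 6.250e-02, 9.375e-02]  (obs o_0=0)
t=1: δ = [1.172e-02, 1.172e-02, 1.758e-02]  ψ = [1, 2, 2]  (obs o_1=2)
t=2: δ = [2.197e-03, 2.197e-03, 3.296e-03]  ψ = [1, 2, 2]  (obs o_2=2)
t=3: δ = [4.120e-04, 4.120e-04, 6.180e-04]  ψ = [1, 2, 2]  (obs o_3=2)
backtrack: best end state = 2; path = [2, 2, 2, 2]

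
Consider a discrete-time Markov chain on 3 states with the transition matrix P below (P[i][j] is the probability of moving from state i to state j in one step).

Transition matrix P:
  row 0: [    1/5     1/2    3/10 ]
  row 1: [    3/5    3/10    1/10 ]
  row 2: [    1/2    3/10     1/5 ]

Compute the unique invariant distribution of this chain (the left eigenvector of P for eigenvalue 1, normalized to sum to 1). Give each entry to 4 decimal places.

Balance equations π_j = Σ_i π_i·P[i][j]:
  π_0 = 1/5·π_0 + 3/5·π_1 + 1/2·π_2
  π_1 = 1/2·π_0 + 3/10·π_1 + 3/10·π_2
  normalize: π_0 + π_1 + π_2 = 1
Solving the linear system gives exactly π = [53/128, 49/128, 13/64].

π = [0.4141, 0.3828, 0.2031]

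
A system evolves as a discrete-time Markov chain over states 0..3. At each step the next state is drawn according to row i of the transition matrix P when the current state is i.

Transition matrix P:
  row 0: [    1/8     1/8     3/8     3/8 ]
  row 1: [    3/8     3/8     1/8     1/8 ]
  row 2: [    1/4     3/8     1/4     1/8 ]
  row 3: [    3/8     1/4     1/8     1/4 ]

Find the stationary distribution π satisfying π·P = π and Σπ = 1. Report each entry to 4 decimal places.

Balance equations π_j = Σ_i π_i·P[i][j]:
  π_0 = 1/8·π_0 + 3/8·π_1 + 1/4·π_2 + 3/8·π_3
  π_1 = 1/8·π_0 + 3/8·π_1 + 3/8·π_2 + 1/4·π_3
  π_2 = 3/8·π_0 + 1/8·π_1 + 1/4·π_2 + 1/8·π_3
  normalize: π_0 + π_1 + π_2 + π_3 = 1
Solving the linear system gives exactly π = [5/18, 5/18, 2/9, 2/9].

π = [0.2778, 0.2778, 0.2222, 0.2222]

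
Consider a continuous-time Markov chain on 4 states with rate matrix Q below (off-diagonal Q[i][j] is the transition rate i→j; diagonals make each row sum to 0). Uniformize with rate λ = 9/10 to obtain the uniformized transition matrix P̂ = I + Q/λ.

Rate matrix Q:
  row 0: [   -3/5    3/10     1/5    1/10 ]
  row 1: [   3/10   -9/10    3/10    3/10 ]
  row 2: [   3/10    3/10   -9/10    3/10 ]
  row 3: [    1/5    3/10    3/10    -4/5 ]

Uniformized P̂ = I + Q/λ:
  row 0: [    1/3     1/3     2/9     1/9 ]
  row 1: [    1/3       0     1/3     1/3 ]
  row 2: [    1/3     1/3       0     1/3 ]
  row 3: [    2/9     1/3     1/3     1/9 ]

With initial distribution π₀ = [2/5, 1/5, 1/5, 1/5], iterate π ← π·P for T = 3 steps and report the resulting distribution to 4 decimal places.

t=0: π = [0.4000, 0.2000, 0.2000, 0.2000]
t=1: π = [0.3111, 0.2667, 0.2222, 0.2000]
t=2: π = [0.3111, 0.2444, 0.2247, 0.2198]
t=3: π = [0.3089, 0.2519, 0.2239, 0.2154]

π = [0.3089, 0.2519, 0.2239, 0.2154]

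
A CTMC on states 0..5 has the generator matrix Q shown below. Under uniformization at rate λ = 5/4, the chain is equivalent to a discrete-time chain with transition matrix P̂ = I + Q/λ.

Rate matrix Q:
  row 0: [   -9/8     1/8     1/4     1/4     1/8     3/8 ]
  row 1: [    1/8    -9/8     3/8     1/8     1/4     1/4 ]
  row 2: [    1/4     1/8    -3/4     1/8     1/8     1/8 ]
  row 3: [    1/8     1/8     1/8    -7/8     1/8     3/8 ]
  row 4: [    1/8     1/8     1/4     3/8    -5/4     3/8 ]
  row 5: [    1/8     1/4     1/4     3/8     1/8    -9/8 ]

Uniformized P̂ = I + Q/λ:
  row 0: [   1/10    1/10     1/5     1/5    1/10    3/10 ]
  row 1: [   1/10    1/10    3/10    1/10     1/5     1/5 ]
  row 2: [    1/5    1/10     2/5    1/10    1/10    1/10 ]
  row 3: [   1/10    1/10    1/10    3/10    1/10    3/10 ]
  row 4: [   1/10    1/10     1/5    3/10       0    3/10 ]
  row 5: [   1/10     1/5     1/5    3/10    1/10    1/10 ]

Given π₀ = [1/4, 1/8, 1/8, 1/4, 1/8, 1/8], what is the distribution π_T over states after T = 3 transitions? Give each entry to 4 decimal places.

π = [0.1231, 0.1199, 0.2363, 0.2169, 0.1023, 0.2016]

t=0: π = [0.2500, 0.1250, 0.1250, 0.2500, 0.1250, 0.1250]
t=1: π = [0.1125, 0.1125, 0.2125, 0.2250, 0.1000, 0.2375]
t=2: π = [0.1213, 0.1238, 0.2313, 0.2238, 0.1013, 0.1988]
t=3: π = [0.1231, 0.1199, 0.2363, 0.2169, 0.1023, 0.2016]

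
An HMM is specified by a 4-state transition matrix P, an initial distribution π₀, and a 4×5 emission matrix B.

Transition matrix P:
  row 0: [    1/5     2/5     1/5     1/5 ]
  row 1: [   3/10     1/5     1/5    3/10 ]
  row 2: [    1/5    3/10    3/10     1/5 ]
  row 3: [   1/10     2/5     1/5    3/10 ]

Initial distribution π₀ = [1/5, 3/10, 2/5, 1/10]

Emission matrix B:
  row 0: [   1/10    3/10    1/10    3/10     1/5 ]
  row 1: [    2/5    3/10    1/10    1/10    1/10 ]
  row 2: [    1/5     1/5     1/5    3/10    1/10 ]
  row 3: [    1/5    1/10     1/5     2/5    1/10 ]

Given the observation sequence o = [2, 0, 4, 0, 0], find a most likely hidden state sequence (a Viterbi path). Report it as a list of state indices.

t=0: δ = [2.000e-02, 3.000e-02, 8.000e-02, 2.000e-02]  (obs o_0=2)
t=1: δ = [1.600e-03, 9.600e-03, 4.800e-03, 3.200e-03]  ψ = [2, 2, 2, 2]  (obs o_1=0)
t=2: δ = [5.760e-04, 1.920e-04, 1.920e-04, 2.880e-04]  ψ = [1, 1, 1, 1]  (obs o_2=4)
t=3: δ = [1.152e-05, 9.216e-05, 2.304e-05, 2.304e-05]  ψ = [0, 0, 0, 0]  (obs o_3=0)
t=4: δ = [2.765e-06, 7.373e-06, 3.686e-06, 5.530e-06]  ψ = [1, 1, 1, 1]  (obs o_4=0)
backtrack: best end state = 1; path = [2, 1, 0, 1, 1]

path = [2, 1, 0, 1, 1]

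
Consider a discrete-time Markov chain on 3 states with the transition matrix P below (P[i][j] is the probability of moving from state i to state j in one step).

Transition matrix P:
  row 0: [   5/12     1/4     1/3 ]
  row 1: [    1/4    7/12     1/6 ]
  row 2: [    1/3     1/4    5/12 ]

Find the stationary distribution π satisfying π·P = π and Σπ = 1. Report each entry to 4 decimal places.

Balance equations π_j = Σ_i π_i·P[i][j]:
  π_0 = 5/12·π_0 + 1/4·π_1 + 1/3·π_2
  π_1 = 1/4·π_0 + 7/12·π_1 + 1/4·π_2
  normalize: π_0 + π_1 + π_2 = 1
Solving the linear system gives exactly π = [29/88, 3/8, 13/44].

π = [0.3295, 0.3750, 0.2955]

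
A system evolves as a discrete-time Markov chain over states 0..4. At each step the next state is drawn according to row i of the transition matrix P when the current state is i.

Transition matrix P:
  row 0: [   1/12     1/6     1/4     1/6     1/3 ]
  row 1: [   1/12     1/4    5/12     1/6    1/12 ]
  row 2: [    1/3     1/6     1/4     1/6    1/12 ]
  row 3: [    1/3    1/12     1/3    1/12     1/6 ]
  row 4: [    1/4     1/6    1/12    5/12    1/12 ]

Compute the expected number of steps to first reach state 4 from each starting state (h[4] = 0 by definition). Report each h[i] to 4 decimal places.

First-step conditioning: h[4] = 0; for i ≠ 4, h[i] = 1 + Σ_k P[i][k]·h[k].
  h[0] = 1 + 1/12·h[0] + 1/6·h[1] + 1/4·h[2] + 1/6·h[3]
  h[1] = 1 + 1/12·h[0] + 1/4·h[1] + 5/12·h[2] + 1/6·h[3]
  h[2] = 1 + 1/3·h[0] + 1/6·h[1] + 1/4·h[2] + 1/6·h[3]
  h[3] = 1 + 1/3·h[0] + 1/12·h[1] + 1/3·h[2] + 1/12·h[3]
Solving the 4×4 linear system over states ≠ 4 gives exactly h = [6864/1325, 9048/1325, 1716/265, 7884/1325, 0] (h[4] = 0 is the target).

h = [5.1804, 6.8287, 6.4755, 5.9502, 0.0000]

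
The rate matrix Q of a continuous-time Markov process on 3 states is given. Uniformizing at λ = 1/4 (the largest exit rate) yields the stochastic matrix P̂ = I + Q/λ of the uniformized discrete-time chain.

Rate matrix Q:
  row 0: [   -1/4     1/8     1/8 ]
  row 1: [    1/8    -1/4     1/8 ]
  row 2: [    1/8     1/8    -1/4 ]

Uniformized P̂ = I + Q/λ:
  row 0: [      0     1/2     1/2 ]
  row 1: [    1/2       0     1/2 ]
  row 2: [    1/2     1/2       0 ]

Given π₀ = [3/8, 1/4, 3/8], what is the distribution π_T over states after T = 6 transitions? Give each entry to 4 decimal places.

t=0: π = [0.3750, 0.2500, 0.3750]
t=1: π = [0.3125, 0.3750, 0.3125]
t=2: π = [0.3438, 0.3125, 0.3438]
t=3: π = [0.3281, 0.3438, 0.3281]
t=4: π = [0.3359, 0.3281, 0.3359]
t=5: π = [0.3320, 0.3359, 0.3320]
t=6: π = [0.3340, 0.3320, 0.3340]

π = [0.3340, 0.3320, 0.3340]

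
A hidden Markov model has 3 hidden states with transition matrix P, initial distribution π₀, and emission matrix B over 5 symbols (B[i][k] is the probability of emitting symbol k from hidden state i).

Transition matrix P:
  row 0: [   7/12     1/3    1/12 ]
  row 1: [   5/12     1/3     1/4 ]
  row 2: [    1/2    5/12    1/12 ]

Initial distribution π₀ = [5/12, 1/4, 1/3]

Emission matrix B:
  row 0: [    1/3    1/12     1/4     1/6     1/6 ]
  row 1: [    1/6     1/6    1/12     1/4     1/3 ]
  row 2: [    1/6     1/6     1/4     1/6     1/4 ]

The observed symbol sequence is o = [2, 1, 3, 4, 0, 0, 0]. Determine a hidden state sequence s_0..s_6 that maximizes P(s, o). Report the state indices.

path = [0, 0, 0, 0, 0, 0, 0]

t=0: δ = [1.042e-01, 2.083e-02, 8.333e-02]  (obs o_0=2)
t=1: δ = [5.064e-03, 5.787e-03, 1.447e-03]  ψ = [0, 0, 0]  (obs o_1=1)
t=2: δ = [4.923e-04, 4.823e-04, 2.411e-04]  ψ = [0, 1, 1]  (obs o_2=3)
t=3: δ = [4.786e-05, 5.470e-05, 3.014e-05]  ψ = [0, 0, 1]  (obs o_3=4)
t=4: δ = [9.307e-06, 3.039e-06, 2.279e-06]  ψ = [0, 1, 1]  (obs o_4=0)
t=5: δ = [1.810e-06, 5.170e-07, 1.293e-07]  ψ = [0, 0, 0]  (obs o_5=0)
t=6: δ = [3.519e-07, 1.005e-07, 2.513e-08]  ψ = [0, 0, 0]  (obs o_6=0)
backtrack: best end state = 0; path = [0, 0, 0, 0, 0, 0, 0]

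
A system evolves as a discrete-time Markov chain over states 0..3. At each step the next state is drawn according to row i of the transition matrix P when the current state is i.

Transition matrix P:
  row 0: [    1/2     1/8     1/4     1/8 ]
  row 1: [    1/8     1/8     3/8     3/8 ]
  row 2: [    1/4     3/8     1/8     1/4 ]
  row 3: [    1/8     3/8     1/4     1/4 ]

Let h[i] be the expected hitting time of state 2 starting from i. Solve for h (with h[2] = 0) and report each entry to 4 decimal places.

First-step conditioning: h[2] = 0; for i ≠ 2, h[i] = 1 + Σ_k P[i][k]·h[k].
  h[0] = 1 + 1/2·h[0] + 1/8·h[1] + 1/8·h[3]
  h[1] = 1 + 1/8·h[0] + 1/8·h[1] + 3/8·h[3]
  h[3] = 1 + 1/8·h[0] + 3/8·h[1] + 1/4·h[3]
Solving the 3×3 linear system over states ≠ 2 gives exactly h = [416/113, 360/113, 0, 400/113] (h[2] = 0 is the target).

h = [3.6814, 3.1858, 0.0000, 3.5398]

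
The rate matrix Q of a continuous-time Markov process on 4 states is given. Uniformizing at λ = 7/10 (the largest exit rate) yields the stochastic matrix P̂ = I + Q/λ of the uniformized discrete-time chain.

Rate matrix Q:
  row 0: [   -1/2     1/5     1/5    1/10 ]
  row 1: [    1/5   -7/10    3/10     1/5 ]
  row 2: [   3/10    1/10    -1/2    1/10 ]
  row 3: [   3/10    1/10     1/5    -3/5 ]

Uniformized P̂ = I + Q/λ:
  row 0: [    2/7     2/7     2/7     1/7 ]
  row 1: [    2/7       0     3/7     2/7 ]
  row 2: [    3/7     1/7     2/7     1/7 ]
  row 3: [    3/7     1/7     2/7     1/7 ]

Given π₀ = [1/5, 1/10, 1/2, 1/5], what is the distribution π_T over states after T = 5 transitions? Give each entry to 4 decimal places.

t=0: π = [0.2000, 0.1000, 0.5000, 0.2000]
t=1: π = [0.3857, 0.1571, 0.3000, 0.1571]
t=2: π = [0.3510, 0.1755, 0.3082, 0.1653]
t=3: π = [0.3534, 0.1679, 0.3108, 0.1679]
t=4: π = [0.3541, 0.1693, 0.3097, 0.1668]
t=5: π = [0.3538, 0.1693, 0.3099, 0.1670]

π = [0.3538, 0.1693, 0.3099, 0.1670]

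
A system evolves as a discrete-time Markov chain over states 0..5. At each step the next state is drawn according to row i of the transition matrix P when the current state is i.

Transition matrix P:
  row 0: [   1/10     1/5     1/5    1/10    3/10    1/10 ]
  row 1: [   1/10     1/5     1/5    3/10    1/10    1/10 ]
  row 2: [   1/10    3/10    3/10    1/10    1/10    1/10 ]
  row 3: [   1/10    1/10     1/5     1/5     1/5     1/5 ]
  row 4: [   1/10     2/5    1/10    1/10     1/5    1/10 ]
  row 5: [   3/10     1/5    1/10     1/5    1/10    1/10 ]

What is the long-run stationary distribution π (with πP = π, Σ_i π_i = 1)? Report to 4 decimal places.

Balance equations π_j = Σ_i π_i·P[i][j]:
  π_0 = 1/10·π_0 + 1/10·π_1 + 1/10·π_2 + 1/10·π_3 + 1/10·π_4 + 3/10·π_5
  π_1 = 1/5·π_0 + 1/5·π_1 + 3/10·π_2 + 1/10·π_3 + 2/5·π_4 + 1/5·π_5
  π_2 = 1/5·π_0 + 1/5·π_1 + 3/10·π_2 + 1/5·π_3 + 1/10·π_4 + 1/10·π_5
  π_3 = 1/10·π_0 + 3/10·π_1 + 1/10·π_2 + 1/5·π_3 + 1/10·π_4 + 1/5·π_5
  π_4 = 3/10·π_0 + 1/10·π_1 + 1/10·π_2 + 1/5·π_3 + 1/5·π_4 + 1/10·π_5
  normalize: π_0 + π_1 + π_2 + π_3 + π_4 + π_5 = 1
Solving the linear system gives exactly π = [11329/91718, 21387/91718, 8786/45859, 8071/45859, 7251/45859, 5393/45859].

π = [0.1235, 0.2332, 0.1916, 0.1760, 0.1581, 0.1176]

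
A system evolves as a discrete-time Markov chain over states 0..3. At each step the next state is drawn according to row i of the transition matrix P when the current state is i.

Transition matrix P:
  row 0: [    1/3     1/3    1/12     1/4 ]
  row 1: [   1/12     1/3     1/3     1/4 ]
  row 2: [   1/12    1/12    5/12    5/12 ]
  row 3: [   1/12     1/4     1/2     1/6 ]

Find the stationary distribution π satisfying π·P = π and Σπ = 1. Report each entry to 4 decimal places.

Balance equations π_j = Σ_i π_i·P[i][j]:
  π_0 = 1/3·π_0 + 1/12·π_1 + 1/12·π_2 + 1/12·π_3
  π_1 = 1/3·π_0 + 1/3·π_1 + 1/12·π_2 + 1/4·π_3
  π_2 = 1/12·π_0 + 1/3·π_1 + 5/12·π_2 + 1/2·π_3
  normalize: π_0 + π_1 + π_2 + π_3 = 1
Solving the linear system gives exactly π = [1/9, 266/1251, 161/417, 121/417].

π = [0.1111, 0.2126, 0.3861, 0.2902]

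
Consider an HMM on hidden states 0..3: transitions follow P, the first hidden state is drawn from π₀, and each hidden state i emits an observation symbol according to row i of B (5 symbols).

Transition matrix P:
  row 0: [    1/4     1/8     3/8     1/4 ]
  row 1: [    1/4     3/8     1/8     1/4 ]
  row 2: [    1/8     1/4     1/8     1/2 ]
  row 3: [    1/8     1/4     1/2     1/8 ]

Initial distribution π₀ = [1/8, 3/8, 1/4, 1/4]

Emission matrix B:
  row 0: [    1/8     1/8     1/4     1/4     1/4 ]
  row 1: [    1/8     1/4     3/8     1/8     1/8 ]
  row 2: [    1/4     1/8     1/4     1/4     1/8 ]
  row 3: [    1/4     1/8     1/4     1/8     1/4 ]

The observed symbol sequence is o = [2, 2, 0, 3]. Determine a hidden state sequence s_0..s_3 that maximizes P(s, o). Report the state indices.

t=0: δ = [3.125e-02, 1.406e-01, 6.250e-02, 6.250e-02]  (obs o_0=2)
t=1: δ = [8.789e-03, 1.978e-02, 7.812e-03, 8.789e-03]  ψ = [1, 1, 3, 1]  (obs o_1=2)
t=2: δ = [6.180e-04, 9.270e-04, 1.099e-03, 1.236e-03]  ψ = [1, 1, 3, 1]  (obs o_2=0)
t=3: δ = [5.794e-05, 4.345e-05, 1.545e-04, 6.866e-05]  ψ = [1, 1, 3, 2]  (obs o_3=3)
backtrack: best end state = 2; path = [1, 1, 3, 2]

path = [1, 1, 3, 2]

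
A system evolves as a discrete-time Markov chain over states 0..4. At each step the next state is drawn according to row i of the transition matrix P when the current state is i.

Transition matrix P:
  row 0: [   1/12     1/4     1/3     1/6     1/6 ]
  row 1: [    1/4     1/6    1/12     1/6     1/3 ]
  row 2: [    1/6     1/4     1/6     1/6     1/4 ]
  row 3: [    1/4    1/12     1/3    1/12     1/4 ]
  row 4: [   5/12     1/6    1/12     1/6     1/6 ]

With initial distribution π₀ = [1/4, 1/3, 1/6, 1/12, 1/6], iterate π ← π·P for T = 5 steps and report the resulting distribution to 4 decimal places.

t=0: π = [0.2500, 0.3333, 0.1667, 0.0833, 0.1667]
t=1: π = [0.2222, 0.1944, 0.1806, 0.1597, 0.2431]
t=2: π = [0.2384, 0.1869, 0.1939, 0.1534, 0.2274]
t=3: π = [0.2320, 0.1899, 0.1974, 0.1539, 0.2268]
t=4: π = [0.2327, 0.1896, 0.1963, 0.1538, 0.2276]
t=5: π = [0.2328, 0.1896, 0.1963, 0.1538, 0.2274]

π = [0.2328, 0.1896, 0.1963, 0.1538, 0.2274]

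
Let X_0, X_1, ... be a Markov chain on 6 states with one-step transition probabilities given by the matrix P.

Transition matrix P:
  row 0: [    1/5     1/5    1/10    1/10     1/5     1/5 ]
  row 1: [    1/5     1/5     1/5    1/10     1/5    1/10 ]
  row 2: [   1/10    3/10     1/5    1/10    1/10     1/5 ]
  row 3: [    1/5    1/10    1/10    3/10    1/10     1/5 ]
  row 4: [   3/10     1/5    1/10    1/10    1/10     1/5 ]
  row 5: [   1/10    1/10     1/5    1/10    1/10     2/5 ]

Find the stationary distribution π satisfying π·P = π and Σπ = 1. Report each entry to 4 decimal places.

π = [0.1752, 0.1804, 0.1564, 0.1250, 0.1356, 0.2275]

Balance equations π_j = Σ_i π_i·P[i][j]:
  π_0 = 1/5·π_0 + 1/5·π_1 + 1/10·π_2 + 1/5·π_3 + 3/10·π_4 + 1/10·π_5
  π_1 = 1/5·π_0 + 1/5·π_1 + 3/10·π_2 + 1/10·π_3 + 1/5·π_4 + 1/10·π_5
  π_2 = 1/10·π_0 + 1/5·π_1 + 1/5·π_2 + 1/10·π_3 + 1/10·π_4 + 1/5·π_5
  π_3 = 1/10·π_0 + 1/10·π_1 + 1/10·π_2 + 3/10·π_3 + 1/10·π_4 + 1/10·π_5
  π_4 = 1/5·π_0 + 1/5·π_1 + 1/10·π_2 + 1/10·π_3 + 1/10·π_4 + 1/10·π_5
  normalize: π_0 + π_1 + π_2 + π_3 + π_4 + π_5 = 1
Solving the linear system gives exactly π = [2713/15488, 127/704, 881/5632, 1/8, 4199/30976, 1281/5632].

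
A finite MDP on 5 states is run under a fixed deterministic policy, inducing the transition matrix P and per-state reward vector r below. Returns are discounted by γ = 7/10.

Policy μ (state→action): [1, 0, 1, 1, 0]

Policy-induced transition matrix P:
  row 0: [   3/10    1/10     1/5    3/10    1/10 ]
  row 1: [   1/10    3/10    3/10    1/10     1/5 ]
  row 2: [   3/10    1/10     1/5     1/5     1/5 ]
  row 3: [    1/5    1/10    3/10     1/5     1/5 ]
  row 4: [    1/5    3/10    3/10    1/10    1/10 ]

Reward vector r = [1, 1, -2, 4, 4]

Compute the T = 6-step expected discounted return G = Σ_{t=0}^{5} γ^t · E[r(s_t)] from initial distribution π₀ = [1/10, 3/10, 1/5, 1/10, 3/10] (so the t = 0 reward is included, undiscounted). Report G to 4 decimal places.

t=0: π = [0.1000, 0.3000, 0.2000, 0.1000, 0.3000], E[r] = 1.6000, γ^t·E[r] = 1.600000, running G = 1.600000
t=1: π = [0.2000, 0.2200, 0.2700, 0.1500, 0.1600], E[r] = 1.1200, γ^t·E[r] = 0.784000, running G = 2.384000
t=2: π = [0.2250, 0.1760, 0.2530, 0.1820, 0.1640], E[r] = 1.2790, γ^t·E[r] = 0.626710, running G = 3.010710
t=3: π = [0.2302, 0.1680, 0.2522, 0.1885, 0.1611], E[r] = 1.2922, γ^t·E[r] = 0.443225, running G = 3.453935
t=4: π = [0.2314, 0.1658, 0.2518, 0.1901, 0.1609], E[r] = 1.2977, γ^t·E[r] = 0.311568, running G = 3.765503
t=5: π = [0.2317, 0.1653, 0.2517, 0.1905, 0.1608], E[r] = 1.2987, γ^t·E[r] = 0.218271, running G = 3.983774

G = 3.9838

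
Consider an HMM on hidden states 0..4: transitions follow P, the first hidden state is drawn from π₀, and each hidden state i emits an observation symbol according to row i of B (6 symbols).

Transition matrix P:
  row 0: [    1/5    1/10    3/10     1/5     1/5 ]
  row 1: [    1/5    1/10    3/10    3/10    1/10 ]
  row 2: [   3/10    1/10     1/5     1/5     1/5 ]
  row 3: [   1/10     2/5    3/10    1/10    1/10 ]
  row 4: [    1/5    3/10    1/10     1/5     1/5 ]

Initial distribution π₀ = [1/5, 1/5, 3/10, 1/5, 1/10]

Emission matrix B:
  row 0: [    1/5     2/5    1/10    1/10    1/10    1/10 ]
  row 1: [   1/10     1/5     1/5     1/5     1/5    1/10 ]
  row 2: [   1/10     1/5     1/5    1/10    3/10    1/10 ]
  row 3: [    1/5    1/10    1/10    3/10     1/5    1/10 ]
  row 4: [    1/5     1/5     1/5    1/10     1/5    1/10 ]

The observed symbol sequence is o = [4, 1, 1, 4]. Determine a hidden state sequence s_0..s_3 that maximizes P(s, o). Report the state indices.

t=0: δ = [2.000e-02, 4.000e-02, 9.000e-02, 4.000e-02, 2.000e-02]  (obs o_0=4)
t=1: δ = [1.080e-02, 3.200e-03, 3.600e-03, 1.800e-03, 3.600e-03]  ψ = [2, 3, 2, 2, 2]  (obs o_1=1)
t=2: δ = [8.640e-04, 2.160e-04, 6.480e-04, 2.160e-04, 4.320e-04]  ψ = [0, 0, 0, 0, 0]  (obs o_2=1)
t=3: δ = [1.944e-05, 2.592e-05, 7.776e-05, 3.456e-05, 3.456e-05]  ψ = [2, 4, 0, 0, 0]  (obs o_3=4)
backtrack: best end state = 2; path = [2, 0, 0, 2]

path = [2, 0, 0, 2]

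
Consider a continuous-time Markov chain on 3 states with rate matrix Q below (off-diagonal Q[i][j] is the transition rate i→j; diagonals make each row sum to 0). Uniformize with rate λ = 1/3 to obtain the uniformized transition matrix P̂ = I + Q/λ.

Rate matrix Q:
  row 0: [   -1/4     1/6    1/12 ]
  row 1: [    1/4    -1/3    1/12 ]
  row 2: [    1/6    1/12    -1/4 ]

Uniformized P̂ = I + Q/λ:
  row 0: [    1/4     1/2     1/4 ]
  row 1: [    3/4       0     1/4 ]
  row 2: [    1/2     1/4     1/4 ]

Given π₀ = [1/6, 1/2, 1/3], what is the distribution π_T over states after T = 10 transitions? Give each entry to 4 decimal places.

π = [0.4581, 0.2919, 0.2500]

t=0: π = [0.1667, 0.5000, 0.3333]
t=1: π = [0.5833, 0.1667, 0.2500]
t=2: π = [0.3958, 0.3542, 0.2500]
t=3: π = [0.4896, 0.2604, 0.2500]
t=4: π = [0.4427, 0.3073, 0.2500]
t=5: π = [0.4661, 0.2839, 0.2500]
t=6: π = [0.4544, 0.2956, 0.2500]
t=7: π = [0.4603, 0.2897, 0.2500]
t=8: π = [0.4574, 0.2926, 0.2500]
t=9: π = [0.4588, 0.2912, 0.2500]
t=10: π = [0.4581, 0.2919, 0.2500]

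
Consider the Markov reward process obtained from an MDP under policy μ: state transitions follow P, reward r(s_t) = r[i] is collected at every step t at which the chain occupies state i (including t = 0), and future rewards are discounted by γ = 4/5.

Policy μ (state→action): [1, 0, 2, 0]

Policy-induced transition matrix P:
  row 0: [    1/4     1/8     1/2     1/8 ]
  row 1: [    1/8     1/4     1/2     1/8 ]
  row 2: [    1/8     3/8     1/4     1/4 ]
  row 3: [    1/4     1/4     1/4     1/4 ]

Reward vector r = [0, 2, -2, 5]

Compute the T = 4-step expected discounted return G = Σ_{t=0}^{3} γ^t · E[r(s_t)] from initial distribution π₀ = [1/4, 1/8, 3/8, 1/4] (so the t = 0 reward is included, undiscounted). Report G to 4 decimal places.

t=0: π = [0.2500, 0.1250, 0.3750, 0.2500], E[r] = 0.7500, γ^t·E[r] = 0.750000, running G = 0.750000
t=1: π = [0.1875, 0.2656, 0.3438, 0.2031], E[r] = 0.8594, γ^t·E[r] = 0.687500, running G = 1.437500
t=2: π = [0.1738, 0.2695, 0.3633, 0.1934], E[r] = 0.7793, γ^t·E[r] = 0.498750, running G = 1.936250
t=3: π = [0.1709, 0.2737, 0.3608, 0.1946], E[r] = 0.7986, γ^t·E[r] = 0.408875, running G = 2.345125

G = 2.3451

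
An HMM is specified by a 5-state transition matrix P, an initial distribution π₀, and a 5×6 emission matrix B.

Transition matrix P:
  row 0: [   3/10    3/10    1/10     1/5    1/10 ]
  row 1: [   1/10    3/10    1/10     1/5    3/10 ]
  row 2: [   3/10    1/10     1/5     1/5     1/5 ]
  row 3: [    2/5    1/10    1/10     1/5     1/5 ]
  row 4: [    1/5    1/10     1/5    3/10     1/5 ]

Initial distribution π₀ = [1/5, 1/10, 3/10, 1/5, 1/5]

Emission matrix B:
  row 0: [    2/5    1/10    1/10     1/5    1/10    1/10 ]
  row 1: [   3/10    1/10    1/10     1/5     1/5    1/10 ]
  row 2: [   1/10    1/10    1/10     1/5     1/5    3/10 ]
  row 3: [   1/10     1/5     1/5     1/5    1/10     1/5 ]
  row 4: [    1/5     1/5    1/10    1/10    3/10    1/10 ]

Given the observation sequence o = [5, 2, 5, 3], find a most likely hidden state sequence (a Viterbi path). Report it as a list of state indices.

t=0: δ = [2.000e-02, 1.000e-02, 9.000e-02, 4.000e-02, 2.000e-02]  (obs o_0=5)
t=1: δ = [2.700e-03, 9.000e-04, 1.800e-03, 3.600e-03, 1.800e-03]  ψ = [2, 2, 2, 2, 2]  (obs o_1=2)
t=2: δ = [1.440e-04, 8.100e-05, 1.080e-04, 1.440e-04, 7.200e-05]  ψ = [3, 0, 2, 3, 3]  (obs o_2=5)
t=3: δ = [1.152e-05, 8.640e-06, 4.320e-06, 5.760e-06, 2.880e-06]  ψ = [3, 0, 2, 0, 3]  (obs o_3=3)
backtrack: best end state = 0; path = [2, 3, 3, 0]

path = [2, 3, 3, 0]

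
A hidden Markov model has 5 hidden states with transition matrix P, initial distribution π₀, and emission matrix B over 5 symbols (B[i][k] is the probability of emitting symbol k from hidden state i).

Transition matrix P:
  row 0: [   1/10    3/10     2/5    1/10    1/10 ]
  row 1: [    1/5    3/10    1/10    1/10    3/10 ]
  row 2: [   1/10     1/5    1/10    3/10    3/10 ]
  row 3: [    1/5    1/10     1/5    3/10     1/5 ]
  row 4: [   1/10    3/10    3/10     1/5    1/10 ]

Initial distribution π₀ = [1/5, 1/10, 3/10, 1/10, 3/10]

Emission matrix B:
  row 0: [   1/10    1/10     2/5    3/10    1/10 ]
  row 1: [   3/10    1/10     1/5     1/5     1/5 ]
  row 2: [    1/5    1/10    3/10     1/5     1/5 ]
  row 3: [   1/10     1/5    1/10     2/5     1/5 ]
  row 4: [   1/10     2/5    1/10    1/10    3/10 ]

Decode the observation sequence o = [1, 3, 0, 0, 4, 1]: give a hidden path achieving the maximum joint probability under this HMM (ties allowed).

t=0: δ = [2.000e-02, 1.000e-02, 3.000e-02, 2.000e-02, 1.200e-01]  (obs o_0=1)
t=1: δ = [3.600e-03, 7.200e-03, 7.200e-03, 9.600e-03, 1.200e-03]  ψ = [4, 4, 4, 4, 4]  (obs o_1=3)
t=2: δ = [1.920e-04, 6.480e-04, 3.840e-04, 2.880e-04, 2.160e-04]  ψ = [3, 1, 3, 3, 1]  (obs o_2=0)
t=3: δ = [1.296e-05, 5.832e-05, 1.536e-05, 1.152e-05, 1.944e-05]  ψ = [1, 1, 0, 2, 1]  (obs o_3=0)
t=4: δ = [1.166e-06, 3.499e-06, 1.166e-06, 1.166e-06, 5.249e-06]  ψ = [1, 1, 1, 1, 1]  (obs o_4=4)
t=5: δ = [6.998e-08, 1.575e-07, 1.575e-07, 2.100e-07, 4.199e-07]  ψ = [1, 4, 4, 4, 1]  (obs o_5=1)
backtrack: best end state = 4; path = [4, 1, 1, 1, 1, 4]

path = [4, 1, 1, 1, 1, 4]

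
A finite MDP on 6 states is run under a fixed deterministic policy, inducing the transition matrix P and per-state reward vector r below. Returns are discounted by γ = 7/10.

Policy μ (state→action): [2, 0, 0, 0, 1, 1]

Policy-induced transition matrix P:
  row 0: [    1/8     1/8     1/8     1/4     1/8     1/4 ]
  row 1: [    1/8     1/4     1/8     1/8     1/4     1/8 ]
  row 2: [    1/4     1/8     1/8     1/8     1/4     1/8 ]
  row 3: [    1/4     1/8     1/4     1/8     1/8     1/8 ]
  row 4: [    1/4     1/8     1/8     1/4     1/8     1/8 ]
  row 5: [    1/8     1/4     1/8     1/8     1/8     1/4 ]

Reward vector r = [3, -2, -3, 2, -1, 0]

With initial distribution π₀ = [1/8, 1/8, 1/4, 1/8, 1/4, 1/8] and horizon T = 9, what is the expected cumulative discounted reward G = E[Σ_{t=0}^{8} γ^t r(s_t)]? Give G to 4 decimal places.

G = -0.6516

t=0: π = [0.1250, 0.1250, 0.2500, 0.1250, 0.2500, 0.1250], E[r] = -0.6250, γ^t·E[r] = -0.625000, running G = -0.625000
t=1: π = [0.2031, 0.1563, 0.1406, 0.1719, 0.1719, 0.1563], E[r] = 0.0469, γ^t·E[r] = 0.032813, running G = -0.592188
t=2: π = [0.1855, 0.1641, 0.1465, 0.1719, 0.1621, 0.1699], E[r] = -0.0293, γ^t·E[r] = -0.014355, running G = -0.606543
t=3: π = [0.1851, 0.1667, 0.1465, 0.1685, 0.1638, 0.1694], E[r] = -0.0447, γ^t·E[r] = -0.015324, running G = -0.621867
t=4: π = [0.1848, 0.1670, 0.1461, 0.1686, 0.1642, 0.1693], E[r] = -0.0446, γ^t·E[r] = -0.010712, running G = -0.632580
t=5: π = [0.1849, 0.1670, 0.1461, 0.1686, 0.1641, 0.1693], E[r] = -0.0446, γ^t·E[r] = -0.007503, running G = -0.640082
t=6: π = [0.1849, 0.1670, 0.1461, 0.1686, 0.1641, 0.1693], E[r] = -0.0446, γ^t·E[r] = -0.005252, running G = -0.645335
t=7: π = [0.1849, 0.1670, 0.1461, 0.1686, 0.1641, 0.1693], E[r] = -0.0446, γ^t·E[r] = -0.003676, running G = -0.649010
t=8: π = [0.1849, 0.1670, 0.1461, 0.1686, 0.1641, 0.1693], E[r] = -0.0446, γ^t·E[r] = -0.002573, running G = -0.651584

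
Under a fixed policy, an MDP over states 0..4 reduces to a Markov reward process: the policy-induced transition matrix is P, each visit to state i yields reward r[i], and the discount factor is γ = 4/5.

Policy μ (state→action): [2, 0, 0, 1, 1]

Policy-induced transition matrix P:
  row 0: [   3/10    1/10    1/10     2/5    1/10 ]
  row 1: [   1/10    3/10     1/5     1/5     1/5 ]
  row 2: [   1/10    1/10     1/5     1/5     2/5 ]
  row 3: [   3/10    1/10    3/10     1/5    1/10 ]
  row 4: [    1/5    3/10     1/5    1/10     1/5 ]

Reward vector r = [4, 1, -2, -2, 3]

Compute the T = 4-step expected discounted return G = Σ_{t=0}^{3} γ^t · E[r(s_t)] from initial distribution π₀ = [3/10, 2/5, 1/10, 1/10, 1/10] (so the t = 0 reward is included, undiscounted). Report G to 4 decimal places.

t=0: π = [0.3000, 0.4000, 0.1000, 0.1000, 0.1000], E[r] = 1.5000, γ^t·E[r] = 1.500000, running G = 1.500000
t=1: π = [0.1900, 0.2000, 0.1800, 0.2500, 0.1800], E[r] = 0.6400, γ^t·E[r] = 0.512000, running G = 2.012000
t=2: π = [0.2060, 0.1760, 0.2060, 0.2200, 0.1920], E[r] = 0.7240, γ^t·E[r] = 0.463360, running G = 2.475360
t=3: π = [0.2044, 0.1736, 0.2014, 0.2220, 0.1986], E[r] = 0.7402, γ^t·E[r] = 0.378982, running G = 2.854342

G = 2.8543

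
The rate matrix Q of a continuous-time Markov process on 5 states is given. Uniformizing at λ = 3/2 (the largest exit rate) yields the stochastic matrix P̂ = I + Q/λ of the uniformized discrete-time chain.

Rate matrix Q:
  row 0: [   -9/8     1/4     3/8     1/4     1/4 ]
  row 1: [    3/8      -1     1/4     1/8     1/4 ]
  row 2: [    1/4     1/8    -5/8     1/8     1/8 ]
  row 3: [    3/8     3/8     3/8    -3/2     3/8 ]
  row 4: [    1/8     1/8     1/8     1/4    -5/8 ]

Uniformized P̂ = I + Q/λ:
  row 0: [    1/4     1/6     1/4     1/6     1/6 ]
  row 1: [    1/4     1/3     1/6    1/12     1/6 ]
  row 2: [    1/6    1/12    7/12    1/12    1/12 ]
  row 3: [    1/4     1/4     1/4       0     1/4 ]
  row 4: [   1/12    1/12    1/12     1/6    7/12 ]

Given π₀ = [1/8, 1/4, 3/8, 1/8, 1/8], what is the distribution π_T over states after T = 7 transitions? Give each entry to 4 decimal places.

t=0: π = [0.1250, 0.2500, 0.3750, 0.1250, 0.1250]
t=1: π = [0.1979, 0.1771, 0.3333, 0.0938, 0.1979]
t=2: π = [0.1892, 0.1597, 0.3134, 0.1085, 0.2292]
t=3: π = [0.1857, 0.1571, 0.3030, 0.1092, 0.2451]
t=4: π = [0.1839, 0.1563, 0.2970, 0.1101, 0.2526]
t=5: π = [0.1831, 0.1561, 0.2939, 0.1105, 0.2564]
t=6: π = [0.1828, 0.1560, 0.2922, 0.1107, 0.2582]
t=7: π = [0.1826, 0.1560, 0.2914, 0.1109, 0.2591]

π = [0.1826, 0.1560, 0.2914, 0.1109, 0.2591]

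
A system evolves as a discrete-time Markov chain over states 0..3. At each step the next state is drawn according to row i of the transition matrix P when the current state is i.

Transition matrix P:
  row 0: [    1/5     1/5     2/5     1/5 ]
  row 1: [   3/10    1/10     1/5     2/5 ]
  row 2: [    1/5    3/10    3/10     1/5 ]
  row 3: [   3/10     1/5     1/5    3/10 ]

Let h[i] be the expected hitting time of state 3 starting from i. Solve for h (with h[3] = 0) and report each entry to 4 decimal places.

h = [4.1275, 3.3893, 4.0604, 0.0000]

First-step conditioning: h[3] = 0; for i ≠ 3, h[i] = 1 + Σ_k P[i][k]·h[k].
  h[0] = 1 + 1/5·h[0] + 1/5·h[1] + 2/5·h[2]
  h[1] = 1 + 3/10·h[0] + 1/10·h[1] + 1/5·h[2]
  h[2] = 1 + 1/5·h[0] + 3/10·h[1] + 3/10·h[2]
Solving the 3×3 linear system over states ≠ 3 gives exactly h = [615/149, 505/149, 605/149, 0] (h[3] = 0 is the target).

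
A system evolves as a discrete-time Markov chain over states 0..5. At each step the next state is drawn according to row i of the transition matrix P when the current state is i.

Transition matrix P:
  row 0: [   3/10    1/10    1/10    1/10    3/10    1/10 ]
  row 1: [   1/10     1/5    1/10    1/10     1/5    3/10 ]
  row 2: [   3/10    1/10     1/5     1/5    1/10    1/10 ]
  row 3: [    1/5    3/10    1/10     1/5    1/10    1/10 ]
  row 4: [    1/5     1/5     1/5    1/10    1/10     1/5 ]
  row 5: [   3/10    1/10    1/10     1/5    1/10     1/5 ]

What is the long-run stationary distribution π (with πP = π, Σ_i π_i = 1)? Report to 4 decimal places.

Balance equations π_j = Σ_i π_i·P[i][j]:
  π_0 = 3/10·π_0 + 1/10·π_1 + 3/10·π_2 + 1/5·π_3 + 1/5·π_4 + 3/10·π_5
  π_1 = 1/10·π_0 + 1/5·π_1 + 1/10·π_2 + 3/10·π_3 + 1/5·π_4 + 1/10·π_5
  π_2 = 1/10·π_0 + 1/10·π_1 + 1/5·π_2 + 1/10·π_3 + 1/5·π_4 + 1/10·π_5
  π_3 = 1/10·π_0 + 1/10·π_1 + 1/5·π_2 + 1/5·π_3 + 1/10·π_4 + 1/5·π_5
  π_4 = 3/10·π_0 + 1/5·π_1 + 1/10·π_2 + 1/10·π_3 + 1/10·π_4 + 1/10·π_5
  normalize: π_0 + π_1 + π_2 + π_3 + π_4 + π_5 = 1
Solving the linear system gives exactly π = [2177/9185, 1481/9185, 10687/82665, 1321/9185, 1502/9185, 13649/82665].

π = [0.2370, 0.1612, 0.1293, 0.1438, 0.1635, 0.1651]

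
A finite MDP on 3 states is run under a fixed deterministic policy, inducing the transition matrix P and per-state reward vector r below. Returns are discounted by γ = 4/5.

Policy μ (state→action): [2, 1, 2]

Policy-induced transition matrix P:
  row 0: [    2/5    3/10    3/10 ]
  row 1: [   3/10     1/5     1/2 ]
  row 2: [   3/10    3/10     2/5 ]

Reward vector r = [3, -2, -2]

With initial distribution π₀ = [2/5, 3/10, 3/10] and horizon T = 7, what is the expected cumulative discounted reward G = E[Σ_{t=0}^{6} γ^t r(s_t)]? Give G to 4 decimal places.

t=0: π = [0.4000, 0.3000, 0.3000], E[r] = 0.0000, γ^t·E[r] = 0.000000, running G = 0.000000
t=1: π = [0.3400, 0.2700, 0.3900], E[r] = -0.3000, γ^t·E[r] = -0.240000, running G = -0.240000
t=2: π = [0.3340, 0.2730, 0.3930], E[r] = -0.3300, γ^t·E[r] = -0.211200, running G = -0.451200
t=3: π = [0.3334, 0.2727, 0.3939], E[r] = -0.3330, γ^t·E[r] = -0.170496, running G = -0.621696
t=4: π = [0.3333, 0.2727, 0.3939], E[r] = -0.3333, γ^t·E[r] = -0.136520, running G = -0.758216
t=5: π = [0.3333, 0.2727, 0.3939], E[r] = -0.3333, γ^t·E[r] = -0.109226, running G = -0.867441
t=6: π = [0.3333, 0.2727, 0.3939], E[r] = -0.3333, γ^t·E[r] = -0.087381, running G = -0.954823

G = -0.9548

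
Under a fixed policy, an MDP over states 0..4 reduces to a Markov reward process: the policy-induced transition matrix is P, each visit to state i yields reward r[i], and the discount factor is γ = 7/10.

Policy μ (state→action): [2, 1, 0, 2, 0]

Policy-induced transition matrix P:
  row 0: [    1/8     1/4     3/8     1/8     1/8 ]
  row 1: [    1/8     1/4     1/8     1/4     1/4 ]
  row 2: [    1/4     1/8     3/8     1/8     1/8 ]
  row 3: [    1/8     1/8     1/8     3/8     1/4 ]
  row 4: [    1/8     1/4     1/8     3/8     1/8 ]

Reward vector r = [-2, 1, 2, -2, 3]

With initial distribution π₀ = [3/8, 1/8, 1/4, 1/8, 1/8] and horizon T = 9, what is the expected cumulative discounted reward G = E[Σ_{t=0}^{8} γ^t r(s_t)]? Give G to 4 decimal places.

t=0: π = [0.3750, 0.1250, 0.2500, 0.1250, 0.1250], E[r] = 0.0000, γ^t·E[r] = 0.000000, running G = 0.000000
t=1: π = [0.1563, 0.2031, 0.2813, 0.2031, 0.1563], E[r] = 0.5156, γ^t·E[r] = 0.360938, running G = 0.360938
t=2: π = [0.1602, 0.1895, 0.2344, 0.2402, 0.1758], E[r] = 0.3848, γ^t·E[r] = 0.188535, running G = 0.549473
t=3: π = [0.1543, 0.1907, 0.2236, 0.2527, 0.1787], E[r] = 0.3601, γ^t·E[r] = 0.123517, running G = 0.672990
t=4: π = [0.1530, 0.1905, 0.2195, 0.2567, 0.1804], E[r] = 0.3514, γ^t·E[r] = 0.084374, running G = 0.757363
t=5: π = [0.1524, 0.1905, 0.2181, 0.2581, 0.1809], E[r] = 0.3483, γ^t·E[r] = 0.058545, running G = 0.815908
t=6: π = [0.1523, 0.1905, 0.2176, 0.2586, 0.1811], E[r] = 0.3473, γ^t·E[r] = 0.040862, running G = 0.856771
t=7: π = [0.1522, 0.1905, 0.2175, 0.2587, 0.1811], E[r] = 0.3470, γ^t·E[r] = 0.028575, running G = 0.885345
t=8: π = [0.1522, 0.1905, 0.2174, 0.2588, 0.1811], E[r] = 0.3469, γ^t·E[r] = 0.019995, running G = 0.905341

G = 0.9053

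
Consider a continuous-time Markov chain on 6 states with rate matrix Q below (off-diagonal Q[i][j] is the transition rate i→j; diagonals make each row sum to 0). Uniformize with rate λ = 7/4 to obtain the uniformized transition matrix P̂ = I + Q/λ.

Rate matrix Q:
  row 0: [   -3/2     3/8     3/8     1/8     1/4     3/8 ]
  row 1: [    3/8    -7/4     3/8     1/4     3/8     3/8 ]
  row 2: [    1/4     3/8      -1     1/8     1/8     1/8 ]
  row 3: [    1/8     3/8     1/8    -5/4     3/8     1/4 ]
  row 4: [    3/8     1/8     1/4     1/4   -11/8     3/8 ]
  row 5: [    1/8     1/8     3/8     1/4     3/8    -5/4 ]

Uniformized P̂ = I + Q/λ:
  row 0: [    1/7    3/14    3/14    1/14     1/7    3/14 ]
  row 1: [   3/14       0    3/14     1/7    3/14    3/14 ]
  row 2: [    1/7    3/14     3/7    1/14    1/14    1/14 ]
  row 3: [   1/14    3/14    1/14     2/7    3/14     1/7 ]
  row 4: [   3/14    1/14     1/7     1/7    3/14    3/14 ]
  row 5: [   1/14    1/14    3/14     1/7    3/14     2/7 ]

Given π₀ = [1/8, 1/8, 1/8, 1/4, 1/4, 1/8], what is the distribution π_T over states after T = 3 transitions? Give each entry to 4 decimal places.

t=0: π = [0.1250, 0.1250, 0.1250, 0.2500, 0.2500, 0.1250]
t=1: π = [0.1429, 0.1339, 0.1875, 0.1607, 0.1875, 0.1875]
t=2: π = [0.1409, 0.1320, 0.2181, 0.1422, 0.1773, 0.1894]
t=3: π = [0.1413, 0.1336, 0.2280, 0.1375, 0.1731, 0.1865]

π = [0.1413, 0.1336, 0.2280, 0.1375, 0.1731, 0.1865]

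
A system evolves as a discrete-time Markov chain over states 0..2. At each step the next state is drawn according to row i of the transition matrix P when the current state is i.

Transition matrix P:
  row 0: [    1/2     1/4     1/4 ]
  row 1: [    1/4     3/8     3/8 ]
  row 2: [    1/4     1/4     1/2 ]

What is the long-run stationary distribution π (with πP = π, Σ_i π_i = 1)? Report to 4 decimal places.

Balance equations π_j = Σ_i π_i·P[i][j]:
  π_0 = 1/2·π_0 + 1/4·π_1 + 1/4·π_2
  π_1 = 1/4·π_0 + 3/8·π_1 + 1/4·π_2
  normalize: π_0 + π_1 + π_2 = 1
Solving the linear system gives exactly π = [1/3, 2/7, 8/21].

π = [0.3333, 0.2857, 0.3810]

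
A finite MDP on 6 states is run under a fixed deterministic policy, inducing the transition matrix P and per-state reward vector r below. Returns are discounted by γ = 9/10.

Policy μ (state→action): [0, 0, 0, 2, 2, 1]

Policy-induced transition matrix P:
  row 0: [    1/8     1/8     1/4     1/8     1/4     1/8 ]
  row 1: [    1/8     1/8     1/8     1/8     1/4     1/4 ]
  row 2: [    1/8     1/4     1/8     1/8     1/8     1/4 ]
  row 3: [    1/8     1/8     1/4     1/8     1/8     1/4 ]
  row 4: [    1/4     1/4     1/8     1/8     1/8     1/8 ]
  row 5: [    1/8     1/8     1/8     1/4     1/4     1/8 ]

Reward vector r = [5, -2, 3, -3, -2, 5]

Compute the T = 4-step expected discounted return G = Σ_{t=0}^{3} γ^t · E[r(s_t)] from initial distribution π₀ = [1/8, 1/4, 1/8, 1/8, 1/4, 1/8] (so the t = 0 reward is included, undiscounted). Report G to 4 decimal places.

G = 2.7180

t=0: π = [0.1250, 0.2500, 0.1250, 0.1250, 0.2500, 0.1250], E[r] = 0.2500, γ^t·E[r] = 0.250000, running G = 0.250000
t=1: π = [0.1563, 0.1719, 0.1563, 0.1406, 0.1875, 0.1875], E[r] = 1.0469, γ^t·E[r] = 0.942188, running G = 1.192188
t=2: π = [0.1484, 0.1680, 0.1621, 0.1484, 0.1895, 0.1836], E[r] = 0.9863, γ^t·E[r] = 0.798926, running G = 1.991113
t=3: π = [0.1487, 0.1689, 0.1621, 0.1479, 0.1875, 0.1848], E[r] = 0.9971, γ^t·E[r] = 0.726864, running G = 2.717978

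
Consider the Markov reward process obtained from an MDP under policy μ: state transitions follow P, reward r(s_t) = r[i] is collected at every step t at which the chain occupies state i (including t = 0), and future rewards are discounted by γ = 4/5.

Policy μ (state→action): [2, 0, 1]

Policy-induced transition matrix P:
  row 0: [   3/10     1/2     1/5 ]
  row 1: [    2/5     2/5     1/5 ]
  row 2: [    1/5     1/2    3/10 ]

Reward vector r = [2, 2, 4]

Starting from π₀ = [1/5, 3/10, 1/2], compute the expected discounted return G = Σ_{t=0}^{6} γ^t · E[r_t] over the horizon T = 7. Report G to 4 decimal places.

t=0: π = [0.2000, 0.3000, 0.5000], E[r] = 3.0000, γ^t·E[r] = 3.000000, running G = 3.000000
t=1: π = [0.2800, 0.4700, 0.2500], E[r] = 2.5000, γ^t·E[r] = 2.000000, running G = 5.000000
t=2: π = [0.3220, 0.4530, 0.2250], E[r] = 2.4500, γ^t·E[r] = 1.568000, running G = 6.568000
t=3: π = [0.3228, 0.4547, 0.2225], E[r] = 2.4450, γ^t·E[r] = 1.251840, running G = 7.819840
t=4: π = [0.3232, 0.4545, 0.2223], E[r] = 2.4445, γ^t·E[r] = 1.001267, running G = 8.821107
t=5: π = [0.3232, 0.4545, 0.2222], E[r] = 2.4445, γ^t·E[r] = 0.800997, running G = 9.622105
t=6: π = [0.3232, 0.4545, 0.2222], E[r] = 2.4444, γ^t·E[r] = 0.640797, running G = 10.262901

G = 10.2629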